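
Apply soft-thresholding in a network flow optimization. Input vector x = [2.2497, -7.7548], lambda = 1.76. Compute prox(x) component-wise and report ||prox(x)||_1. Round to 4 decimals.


Soft-thresholding with lambda = 1.76:
prox(2.2497) = sign(2.2497)*max(|2.2497| - 1.76, 0) = 0.4897
prox(-7.7548) = sign(-7.7548)*max(|-7.7548| - 1.76, 0) = -5.9948
prox(x) = [0.4897, -5.9948]
||prox(x)||_1 = 0.4897 + 5.9948 = 6.4845


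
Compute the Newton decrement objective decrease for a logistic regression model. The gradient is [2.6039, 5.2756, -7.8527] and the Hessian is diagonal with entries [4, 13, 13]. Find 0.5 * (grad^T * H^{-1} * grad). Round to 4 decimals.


Step 1: H is diagonal, so H^(-1) * g = [0.651, 0.4058, -0.6041].
Step 2: g^T H^(-1) g = sum_i g_i^2 / H_ii
  = (2.6039)^2/4 + (5.2756)^2/13 + (-7.8527)^2/13
  = 1.6951 + 2.1409 + 4.7435 = 8.5794
Step 3: Objective decrease = 0.5 * g^T H^(-1) g = 4.2897


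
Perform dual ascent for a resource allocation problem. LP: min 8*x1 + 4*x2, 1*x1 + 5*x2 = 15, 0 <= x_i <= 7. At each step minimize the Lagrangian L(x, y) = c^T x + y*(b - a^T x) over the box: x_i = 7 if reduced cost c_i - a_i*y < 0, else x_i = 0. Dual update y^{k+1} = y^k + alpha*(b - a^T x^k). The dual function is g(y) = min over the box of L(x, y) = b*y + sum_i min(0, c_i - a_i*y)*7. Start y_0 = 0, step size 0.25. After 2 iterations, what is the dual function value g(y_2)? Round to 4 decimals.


Dual ascent for LP: min 8*x1 + 4*x2, 1*x1 + 5*x2 = 15, 0 <= x_i <= 7
Step 1: y^k = 0.0, reduced costs: (8.0, 4.0)
  x^k = (0.0, 0.0), subgradient = b - a^T x = 15.0
  y^{k+1} = 0.0 + 0.25*15.0 = 3.75
Step 2: y^k = 3.75, reduced costs: (4.25, -14.75)
  x^k = (0.0, 7.0), subgradient = b - a^T x = -20.0
  y^{k+1} = 3.75 + 0.25*-20.0 = -1.25
Dual objective at y_2 = -1.25: reduced costs (9.25, 10.25), box minimizer x = (0.0, 0.0)
g(y_2) = b*y + (c1 - a1*y)*x1 + (c2 - a2*y)*x2 = 15*(-1.25) + 9.25*0.0 + 10.25*0.0 = -18.75 + 0.0 + 0.0 = -18.75


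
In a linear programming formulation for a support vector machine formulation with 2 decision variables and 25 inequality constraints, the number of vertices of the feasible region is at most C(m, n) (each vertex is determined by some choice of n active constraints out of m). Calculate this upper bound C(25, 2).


Each vertex corresponds to some choice of n active constraints out of m, so the number of vertices is at most C(m, n) = m! / (n!(m-n)!).
m = 25, n = 2
Numerator: 25 * 24
Denominator: 2! = 2
C(25, 2) = 300


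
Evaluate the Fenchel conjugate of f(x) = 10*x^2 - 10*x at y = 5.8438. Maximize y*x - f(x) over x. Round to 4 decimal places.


f*(y) = sup_x {y*x - a*x^2 - b*x} = sup_x {(y-b)*x - a*x^2}
FOC: (y - b) - 2a*x = 0 => x* = (y - b)/(2a)
x* = (5.8438 + 10)/(2*10) = 0.7922
f*(5.8438) = (y-b)^2/(4a) = (5.8438 + 10)^2/(4*10)
= 251.026/40 = 6.2756


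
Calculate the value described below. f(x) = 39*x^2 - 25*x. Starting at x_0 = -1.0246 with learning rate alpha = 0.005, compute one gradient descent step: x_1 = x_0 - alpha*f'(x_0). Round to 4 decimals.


We compute the gradient at x_0 and apply the update.
f'(x) = 78*x - 25
f'(-1.0246) = 78*-1.0246 - 25 = -104.9188
x_1 = -1.0246 - 0.005*-104.9188 = -0.5


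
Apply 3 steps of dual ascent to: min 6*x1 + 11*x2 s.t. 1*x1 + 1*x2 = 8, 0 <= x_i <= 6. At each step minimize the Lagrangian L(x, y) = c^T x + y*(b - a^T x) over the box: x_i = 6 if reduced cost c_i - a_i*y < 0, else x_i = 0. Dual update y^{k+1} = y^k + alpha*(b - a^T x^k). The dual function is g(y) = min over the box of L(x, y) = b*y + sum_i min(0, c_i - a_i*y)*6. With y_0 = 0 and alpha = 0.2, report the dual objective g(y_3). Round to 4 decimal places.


Dual ascent for LP: min 6*x1 + 11*x2, 1*x1 + 1*x2 = 8, 0 <= x_i <= 6
Step 1: y^k = 0.0, reduced costs: (6.0, 11.0)
  x^k = (0.0, 0.0), subgradient = b - a^T x = 8.0
  y^{k+1} = 0.0 + 0.2*8.0 = 1.6
Step 2: y^k = 1.6, reduced costs: (4.4, 9.4)
  x^k = (0.0, 0.0), subgradient = b - a^T x = 8.0
  y^{k+1} = 1.6 + 0.2*8.0 = 3.2
Step 3: y^k = 3.2, reduced costs: (2.8, 7.8)
  x^k = (0.0, 0.0), subgradient = b - a^T x = 8.0
  y^{k+1} = 3.2 + 0.2*8.0 = 4.8
Dual objective at y_3 = 4.8: reduced costs (1.2, 6.2), box minimizer x = (0.0, 0.0)
g(y_3) = b*y + (c1 - a1*y)*x1 + (c2 - a2*y)*x2 = 8*4.8 + 1.2*0.0 + 6.2*0.0 = 38.4 + 0.0 + 0.0 = 38.4


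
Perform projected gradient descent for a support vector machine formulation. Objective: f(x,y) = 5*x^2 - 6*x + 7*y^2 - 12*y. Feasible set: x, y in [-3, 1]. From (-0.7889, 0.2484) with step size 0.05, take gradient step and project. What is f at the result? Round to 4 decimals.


Step 1: Compute gradient at (-0.7889, 0.2484).
grad_x = 2*5*-0.7889 - 6 = -13.889
grad_y = 2*7*0.2484 - 12 = -8.5224
Step 2: Gradient step.
x_raw = -0.7889 - 0.05*-13.889 = -0.0945
y_raw = 0.2484 - 0.05*-8.5224 = 0.6745
Step 3: Project onto [-3, 1].
x_proj = clip(-0.0945) = -0.0945
y_proj = clip(0.6745) = 0.6745
Step 4: Evaluate f.
f(-0.0945, 0.6745) = -4.2981


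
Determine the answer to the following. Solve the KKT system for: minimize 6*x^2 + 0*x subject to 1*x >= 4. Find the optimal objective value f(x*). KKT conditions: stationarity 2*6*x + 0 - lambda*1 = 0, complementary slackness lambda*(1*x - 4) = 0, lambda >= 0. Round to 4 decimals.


Step 1: Try lambda = 0 (constraint inactive).
x_unc = 0/(2*6) = 0.0
Check: 1*0.0 = 0.0 < 4 -- violated!
Step 2: Constraint must be active: 1*x = 4
x* = 4/1 = 4.0
lambda = (2*6*4.0 + 0)/1 = 48.0
Step 3: Compute optimal value.
f(x*) = 6*4.0^2 + 0*4.0 = 96.0


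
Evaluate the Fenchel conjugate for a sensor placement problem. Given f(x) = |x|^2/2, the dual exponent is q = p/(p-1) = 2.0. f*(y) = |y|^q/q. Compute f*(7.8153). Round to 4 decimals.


The conjugate exponent q satisfies 1/p + 1/q = 1.
p = 2, so q = 2/(2 - 1) = 2.0
|y|^q = 7.8153^2.0 = 61.0789
f*(7.8153) = 61.0789 / 2.0 = 30.5395


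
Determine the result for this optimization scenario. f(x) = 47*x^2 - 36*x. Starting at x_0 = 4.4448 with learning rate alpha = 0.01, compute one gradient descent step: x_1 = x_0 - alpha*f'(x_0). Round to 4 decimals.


We compute the gradient at x_0 and apply the update.
f'(x) = 94*x - 36
f'(4.4448) = 94*4.4448 - 36 = 381.8112
x_1 = 4.4448 - 0.01*381.8112 = 0.6267


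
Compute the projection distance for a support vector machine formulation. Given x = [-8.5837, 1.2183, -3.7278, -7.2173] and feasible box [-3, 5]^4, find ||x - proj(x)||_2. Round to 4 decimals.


Project each component onto [-3, 5].
clip(-8.5837) = -3.0, clip(1.2183) = 1.2183, clip(-3.7278) = -3.0, clip(-7.2173) = -3.0
Projection = [-3.0, 1.2183, -3.0, -3.0]
Squared diffs: [31.1777, 0.0, 0.5297, 17.7856]
Distance = sqrt(49.493) = 7.0351


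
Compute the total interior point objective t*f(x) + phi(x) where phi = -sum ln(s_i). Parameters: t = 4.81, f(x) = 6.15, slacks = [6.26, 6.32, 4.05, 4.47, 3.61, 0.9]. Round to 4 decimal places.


Step 1: Compute log-barrier.
ln values: [1.8342, 1.8437, 1.3987, 1.4974, 1.2837, -0.1054]
phi = -(1.8342 + 1.8437 + 1.3987 + 1.4974 + 1.2837 - 0.1054) = -7.7524
Step 2: Compute augmented objective.
t*f(x) = 4.81*6.15 = 29.5815
Total = 29.5815 - 7.7524 = 21.8291


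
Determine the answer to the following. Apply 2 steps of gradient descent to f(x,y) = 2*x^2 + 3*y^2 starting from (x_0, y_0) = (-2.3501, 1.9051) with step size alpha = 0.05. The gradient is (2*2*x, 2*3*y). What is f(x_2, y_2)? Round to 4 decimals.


Gradient descent on f(x,y) = 2*x^2 + 3*y^2.
Starting point: (-2.3501, 1.9051), alpha = 0.05
Step 1: grad_x = 2*2*-2.3501 = -9.4004, grad_y = 2*3*1.9051 = 11.4306
  x_1 = -2.3501 - 0.05*-9.4004 = -1.8801
  y_1 = 1.9051 - 0.05*11.4306 = 1.3336
Step 2: grad_x = 2*2*-1.8801 = -7.5203, grad_y = 2*3*1.3336 = 8.0014
  x_2 = -1.8801 - 0.05*-7.5203 = -1.5041
  y_2 = 1.3336 - 0.05*8.0014 = 0.9335
f(-1.5041, 0.9335) = 2*(-1.5041)^2 + 3*0.9335^2 = 7.1387


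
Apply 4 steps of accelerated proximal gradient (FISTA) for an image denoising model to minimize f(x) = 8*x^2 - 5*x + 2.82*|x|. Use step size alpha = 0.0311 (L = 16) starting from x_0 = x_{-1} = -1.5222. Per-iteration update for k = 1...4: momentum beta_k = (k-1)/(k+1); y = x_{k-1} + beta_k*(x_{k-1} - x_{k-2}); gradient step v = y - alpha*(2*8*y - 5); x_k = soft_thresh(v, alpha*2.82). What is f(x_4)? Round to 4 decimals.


FISTA on f(x) = 8*x^2 - 5*x + 2.82*|x|
L = 16, alpha = 0.0311
Iteration 1: beta = 0.0, y = -1.5222 + 0.0*(-1.5222 + 1.5222) = -1.5222
  grad(y) = -29.3552, v = y - alpha*grad = -0.6093
  prox(v) = soft_thresh(-0.6093, 0.0877) = -0.5216
Iteration 2: beta = 0.3333, y = -0.5216 + 0.3333*(-0.5216 + 1.5222) = -0.188
  grad(y) = -8.008, v = y - alpha*grad = 0.061
  prox(v) = soft_thresh(0.061, 0.0877) = 0.0
Iteration 3: beta = 0.5, y = 0.0 + 0.5*(0.0 + 0.5216) = 0.2608
  grad(y) = -0.8276, v = y - alpha*grad = 0.2865
  prox(v) = soft_thresh(0.2865, 0.0877) = 0.1988
Iteration 4: beta = 0.6, y = 0.1988 + 0.6*(0.1988 - 0.0) = 0.3181
  grad(y) = 0.0896, v = y - alpha*grad = 0.3153
  prox(v) = soft_thresh(0.3153, 0.0877) = 0.2276
f(x_4) = 8*0.2276^2 - 5*0.2276 + 2.82*|0.2276| = -0.0817


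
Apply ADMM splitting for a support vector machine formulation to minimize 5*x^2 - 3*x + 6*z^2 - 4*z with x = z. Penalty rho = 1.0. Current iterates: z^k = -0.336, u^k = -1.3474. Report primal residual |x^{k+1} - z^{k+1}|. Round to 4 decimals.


ADMM iteration with rho = 1.0, z^k = -0.336, u^k = -1.3474
Step 1: x-update.
Minimize 5*x^2 - 3*x + (1.0/2)*(x + 0.336 - 1.3474)^2
FOC: (2*5 + 1.0)*x = 3 + 1.0*(-0.336 + 1.3474)
x^{k+1} = 0.3647
Step 2: z-update.
Minimize 6*z^2 - 4*z + (1.0/2)*(0.3647 - z - 1.3474)^2
FOC: (2*6 + 1.0)*z = 4 + 1.0*(0.3647 - 1.3474)
z^{k+1} = 0.2321
Step 3: u-update.
u^{k+1} = -1.3474 + 0.3647 - 0.2321 = -1.2148
Step 4: Primal residual = |0.3647 - 0.2321| = 0.1326


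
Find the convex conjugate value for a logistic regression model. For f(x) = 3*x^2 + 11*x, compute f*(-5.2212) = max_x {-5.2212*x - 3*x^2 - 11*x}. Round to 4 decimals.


f*(y) = sup_x {y*x - a*x^2 - b*x} = sup_x {(y-b)*x - a*x^2}
FOC: (y - b) - 2a*x = 0 => x* = (y - b)/(2a)
x* = (-5.2212 - 11)/(2*3) = -2.7035
f*(-5.2212) = (y-b)^2/(4a) = (-5.2212 - 11)^2/(4*3)
= 263.1273/12 = 21.9273


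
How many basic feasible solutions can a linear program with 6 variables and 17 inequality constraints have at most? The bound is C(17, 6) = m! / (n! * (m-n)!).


Each vertex corresponds to some choice of n active constraints out of m, so the number of vertices is at most C(m, n) = m! / (n!(m-n)!).
m = 17, n = 6
Numerator: 17 * 16 * 15 * 14 * 13 * 12
Denominator: 6! = 720
C(17, 6) = 12376


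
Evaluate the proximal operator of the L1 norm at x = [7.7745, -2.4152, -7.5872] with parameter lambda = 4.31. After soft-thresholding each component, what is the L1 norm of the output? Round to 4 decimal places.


Soft-thresholding with lambda = 4.31:
prox(7.7745) = sign(7.7745)*max(|7.7745| - 4.31, 0) = 3.4645
prox(-2.4152) = sign(-2.4152)*max(|-2.4152| - 4.31, 0) = 0.0
prox(-7.5872) = sign(-7.5872)*max(|-7.5872| - 4.31, 0) = -3.2772
prox(x) = [3.4645, 0.0, -3.2772]
||prox(x)||_1 = 3.4645 + 0.0 + 3.2772 = 6.7417


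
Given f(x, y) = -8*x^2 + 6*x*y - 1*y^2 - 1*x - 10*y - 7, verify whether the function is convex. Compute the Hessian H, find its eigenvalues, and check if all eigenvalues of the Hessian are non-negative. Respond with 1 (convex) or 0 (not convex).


The Hessian of f(x,y) = -8*x^2 + 6*x*y - 1*y^2 - 1*x - 10*y - 7 is:
H = [[-16, 6], [6, -2]]
Trace = -16 - 2 = -18
Determinant = -16*-2 - (6)^2 = -4
Discriminant = (-18)^2 - 4*-4 = 340.0
Eigenvalues: lambda_1 = -18.2195, lambda_2 = 0.2195
The function is not convex.

0


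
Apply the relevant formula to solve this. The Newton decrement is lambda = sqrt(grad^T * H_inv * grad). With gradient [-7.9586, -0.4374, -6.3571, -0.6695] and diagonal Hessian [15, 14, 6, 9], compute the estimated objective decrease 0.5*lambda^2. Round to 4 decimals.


Step 1: H is diagonal, so H^(-1) * g = [-0.5306, -0.0312, -1.0595, -0.0744].
Step 2: g^T H^(-1) g = sum_i g_i^2 / H_ii
  = (-7.9586)^2/15 + (-0.4374)^2/14 + (-6.3571)^2/6 + (-0.6695)^2/9
  = 4.2226 + 0.0137 + 6.7355 + 0.0498 = 11.0215
Step 3: Objective decrease = 0.5 * g^T H^(-1) g = 5.5108


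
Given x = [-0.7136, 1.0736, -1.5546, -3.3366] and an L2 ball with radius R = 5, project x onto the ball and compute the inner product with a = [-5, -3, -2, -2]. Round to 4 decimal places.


Step 1: Compute ||x|| (intermediates to 6 decimals).
||x|| = sqrt((-0.7136)^2 + 1.0736^2 + (-1.5546)^2 + (-3.3366)^2) = 3.900195
Step 2: Project.
Since ||x|| <= R, proj = x (no scaling needed).
proj(x) = [-0.7136, 1.0736, -1.5546, -3.3366]
Step 3: Dot product.
a^T * proj(x) = -5*(-0.7136) - 3*1.0736 - 2*(-1.5546) - 2*(-3.3366) = 10.1296


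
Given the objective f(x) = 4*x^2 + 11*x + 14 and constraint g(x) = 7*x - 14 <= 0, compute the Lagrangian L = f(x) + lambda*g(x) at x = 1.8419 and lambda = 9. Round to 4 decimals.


Step 1: Evaluate f(x).
f(1.8419) = 4*1.8419^2 + 11*1.8419 + 14 = 47.8313
Step 2: Evaluate g(x).
g(1.8419) = 7*1.8419 - 14 = -1.1067
Step 3: Compute Lagrangian.
L = 47.8313 + 9*-1.1067 = 37.871


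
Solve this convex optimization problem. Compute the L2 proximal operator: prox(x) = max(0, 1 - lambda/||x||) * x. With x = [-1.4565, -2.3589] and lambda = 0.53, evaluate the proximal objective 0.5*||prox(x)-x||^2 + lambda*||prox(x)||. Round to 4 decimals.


Step 1: Compute ||x||.
||x|| = 2.7723
Step 2: Compute scaling factor.
scale = max(0, 1 - 0.53/2.7723) = 0.8088
Step 3: prox(x) = [-1.1781, -1.9079]
||prox(x)|| = 2.2423
Step 4: Proximal objective.
0.5*||prox-x||^2 = 0.1405
lambda*||prox|| = 1.1884
Total = 1.3289


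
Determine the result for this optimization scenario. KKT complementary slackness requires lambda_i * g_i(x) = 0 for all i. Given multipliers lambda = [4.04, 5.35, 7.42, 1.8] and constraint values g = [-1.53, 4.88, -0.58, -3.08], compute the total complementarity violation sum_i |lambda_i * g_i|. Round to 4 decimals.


KKT complementary slackness check:
lambda_1 * g_1 = 4.04 * -1.53 = -6.1812
lambda_2 * g_2 = 5.35 * 4.88 = 26.108
lambda_3 * g_3 = 7.42 * -0.58 = -4.3036
lambda_4 * g_4 = 1.8 * -3.08 = -5.544
Total violation = 6.1812 + 26.108 + 4.3036 + 5.544 = 42.1368


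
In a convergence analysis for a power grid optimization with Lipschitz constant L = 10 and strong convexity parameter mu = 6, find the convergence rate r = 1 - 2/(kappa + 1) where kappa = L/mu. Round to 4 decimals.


Step 1: Compute the condition number.
kappa = L/mu = 10/6 = 1.6667
Step 2: Compute the convergence rate.
r = 1 - 2/(kappa + 1) = 1 - 2*mu/(L + mu) = (L - mu)/(L + mu) = 4/16 = 0.25


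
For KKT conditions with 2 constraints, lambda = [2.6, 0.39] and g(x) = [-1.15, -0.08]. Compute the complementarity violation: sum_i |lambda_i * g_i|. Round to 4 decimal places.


KKT complementary slackness check:
lambda_1 * g_1 = 2.6 * -1.15 = -2.99
lambda_2 * g_2 = 0.39 * -0.08 = -0.0312
Total violation = 2.99 + 0.0312 = 3.0212


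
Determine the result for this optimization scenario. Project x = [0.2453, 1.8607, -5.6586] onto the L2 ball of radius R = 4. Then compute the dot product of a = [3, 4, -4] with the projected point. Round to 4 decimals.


Step 1: Compute ||x|| (intermediates to 6 decimals).
||x|| = sqrt(0.2453^2 + 1.8607^2 + (-5.6586)^2) = 5.961722
Step 2: Project.
Since ||x|| > R, scale = R/||x|| = 4/5.961722 = 0.670947, proj(x) = scale * x
proj(x) = [0.164583, 1.248431, -3.796621]
Step 3: Dot product.
a^T * proj(x) = 3*0.164583 + 4*1.248431 - 4*(-3.796621) = 20.674


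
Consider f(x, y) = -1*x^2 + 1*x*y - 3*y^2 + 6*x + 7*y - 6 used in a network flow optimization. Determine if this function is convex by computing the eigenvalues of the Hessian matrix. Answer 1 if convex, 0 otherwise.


The Hessian of f(x,y) = -1*x^2 + 1*x*y - 3*y^2 + 6*x + 7*y - 6 is:
H = [[-2, 1], [1, -6]]
Trace = -2 - 6 = -8
Determinant = -2*-6 - (1)^2 = 11
Discriminant = (-8)^2 - 4*11 = 20.0
Eigenvalues: lambda_1 = -6.2361, lambda_2 = -1.7639
The function is not convex.

0


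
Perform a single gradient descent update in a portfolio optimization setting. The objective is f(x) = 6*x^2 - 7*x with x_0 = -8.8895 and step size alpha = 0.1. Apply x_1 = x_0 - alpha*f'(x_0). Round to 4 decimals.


We compute the gradient at x_0 and apply the update.
f'(x) = 12*x - 7
f'(-8.8895) = 12*-8.8895 - 7 = -113.674
x_1 = -8.8895 - 0.1*-113.674 = 2.4779


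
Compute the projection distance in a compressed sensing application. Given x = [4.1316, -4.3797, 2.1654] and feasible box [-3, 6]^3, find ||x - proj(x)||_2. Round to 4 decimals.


Project each component onto [-3, 6].
clip(4.1316) = 4.1316, clip(-4.3797) = -3.0, clip(2.1654) = 2.1654
Projection = [4.1316, -3.0, 2.1654]
Squared diffs: [0.0, 1.9036, 0.0]
Distance = sqrt(1.9036) = 1.3797


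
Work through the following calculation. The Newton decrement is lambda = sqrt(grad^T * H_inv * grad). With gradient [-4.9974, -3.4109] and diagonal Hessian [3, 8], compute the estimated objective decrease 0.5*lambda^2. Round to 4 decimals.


Step 1: H is diagonal, so H^(-1) * g = [-1.6658, -0.4264].
Step 2: g^T H^(-1) g = sum_i g_i^2 / H_ii
  = (-4.9974)^2/3 + (-3.4109)^2/8
  = 8.3247 + 1.4543 = 9.7789
Step 3: Objective decrease = 0.5 * g^T H^(-1) g = 4.8895


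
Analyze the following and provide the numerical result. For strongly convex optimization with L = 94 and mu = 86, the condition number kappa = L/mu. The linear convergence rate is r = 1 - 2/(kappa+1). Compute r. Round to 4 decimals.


Step 1: Compute the condition number.
kappa = L/mu = 94/86 = 1.093
Step 2: Compute the convergence rate.
r = 1 - 2/(kappa + 1) = 1 - 2*mu/(L + mu) = (L - mu)/(L + mu) = 8/180 = 0.0444


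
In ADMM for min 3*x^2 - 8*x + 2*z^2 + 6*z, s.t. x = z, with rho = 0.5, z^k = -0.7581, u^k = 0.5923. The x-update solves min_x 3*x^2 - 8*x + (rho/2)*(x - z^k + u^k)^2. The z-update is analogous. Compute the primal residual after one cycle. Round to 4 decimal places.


ADMM iteration with rho = 0.5, z^k = -0.7581, u^k = 0.5923
Step 1: x-update.
Minimize 3*x^2 - 8*x + (0.5/2)*(x + 0.7581 + 0.5923)^2
FOC: (2*3 + 0.5)*x = 8 + 0.5*(-0.7581 - 0.5923)
x^{k+1} = 1.1269
Step 2: z-update.
Minimize 2*z^2 + 6*z + (0.5/2)*(1.1269 - z + 0.5923)^2
FOC: (2*2 + 0.5)*z = -6 + 0.5*(1.1269 + 0.5923)
z^{k+1} = -1.1423
Step 3: u-update.
u^{k+1} = 0.5923 + 1.1269 + 1.1423 = 2.8615
Step 4: Primal residual = |1.1269 + 1.1423| = 2.2692


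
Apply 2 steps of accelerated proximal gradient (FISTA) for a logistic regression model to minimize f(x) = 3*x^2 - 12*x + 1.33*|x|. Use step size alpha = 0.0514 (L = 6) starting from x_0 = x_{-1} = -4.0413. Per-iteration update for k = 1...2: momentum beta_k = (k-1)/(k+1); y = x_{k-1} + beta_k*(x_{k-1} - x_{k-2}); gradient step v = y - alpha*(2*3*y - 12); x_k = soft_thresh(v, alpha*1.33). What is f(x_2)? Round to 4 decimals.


FISTA on f(x) = 3*x^2 - 12*x + 1.33*|x|
L = 6, alpha = 0.0514
Iteration 1: beta = 0.0, y = -4.0413 + 0.0*(-4.0413 + 4.0413) = -4.0413
  grad(y) = -36.2478, v = y - alpha*grad = -2.1782
  prox(v) = soft_thresh(-2.1782, 0.0684) = -2.1098
Iteration 2: beta = 0.3333, y = -2.1098 + 0.3333*(-2.1098 + 4.0413) = -1.466
  grad(y) = -20.7958, v = y - alpha*grad = -0.3971
  prox(v) = soft_thresh(-0.3971, 0.0684) = -0.3287
f(x_2) = 3*(-0.3287)^2 - 12*(-0.3287) + 1.33*|-0.3287| = 4.7057


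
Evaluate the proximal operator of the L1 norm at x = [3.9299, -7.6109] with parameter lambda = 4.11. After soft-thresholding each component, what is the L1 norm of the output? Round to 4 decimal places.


Soft-thresholding with lambda = 4.11:
prox(3.9299) = sign(3.9299)*max(|3.9299| - 4.11, 0) = 0.0
prox(-7.6109) = sign(-7.6109)*max(|-7.6109| - 4.11, 0) = -3.5009
prox(x) = [0.0, -3.5009]
||prox(x)||_1 = 0.0 + 3.5009 = 3.5009


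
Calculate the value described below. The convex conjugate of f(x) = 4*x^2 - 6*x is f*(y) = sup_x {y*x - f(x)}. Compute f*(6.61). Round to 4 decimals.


f*(y) = sup_x {y*x - a*x^2 - b*x} = sup_x {(y-b)*x - a*x^2}
FOC: (y - b) - 2a*x = 0 => x* = (y - b)/(2a)
x* = (6.61 + 6)/(2*4) = 1.5763
f*(6.61) = (y-b)^2/(4a) = (6.61 + 6)^2/(4*4)
= 159.0121/16 = 9.9383


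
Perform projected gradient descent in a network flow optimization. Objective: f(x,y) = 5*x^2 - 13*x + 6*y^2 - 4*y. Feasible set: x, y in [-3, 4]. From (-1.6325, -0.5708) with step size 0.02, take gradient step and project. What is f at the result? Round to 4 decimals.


Step 1: Compute gradient at (-1.6325, -0.5708).
grad_x = 2*5*-1.6325 - 13 = -29.325
grad_y = 2*6*-0.5708 - 4 = -10.8496
Step 2: Gradient step.
x_raw = -1.6325 - 0.02*-29.325 = -1.046
y_raw = -0.5708 - 0.02*-10.8496 = -0.3538
Step 3: Project onto [-3, 4].
x_proj = clip(-1.046) = -1.046
y_proj = clip(-0.3538) = -0.3538
Step 4: Evaluate f.
f(-1.046, -0.3538) = 21.2349


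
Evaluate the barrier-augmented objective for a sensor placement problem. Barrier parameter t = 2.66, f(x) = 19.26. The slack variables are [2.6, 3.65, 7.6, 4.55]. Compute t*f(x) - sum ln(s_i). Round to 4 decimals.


Step 1: Compute log-barrier.
ln values: [0.9555, 1.2947, 2.0281, 1.5151]
phi = -(0.9555 + 1.2947 + 2.0281 + 1.5151) = -5.7935
Step 2: Compute augmented objective.
t*f(x) = 2.66*19.26 = 51.2316
Total = 51.2316 - 5.7935 = 45.4381


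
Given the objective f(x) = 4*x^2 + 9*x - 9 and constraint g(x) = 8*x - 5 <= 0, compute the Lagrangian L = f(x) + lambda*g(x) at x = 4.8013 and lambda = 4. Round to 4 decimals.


Step 1: Evaluate f(x).
f(4.8013) = 4*4.8013^2 + 9*4.8013 - 9 = 126.4216
Step 2: Evaluate g(x).
g(4.8013) = 8*4.8013 - 5 = 33.4104
Step 3: Compute Lagrangian.
L = 126.4216 + 4*33.4104 = 260.0632


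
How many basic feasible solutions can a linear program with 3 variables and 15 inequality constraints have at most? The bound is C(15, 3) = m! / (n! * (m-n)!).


Each vertex corresponds to some choice of n active constraints out of m, so the number of vertices is at most C(m, n) = m! / (n!(m-n)!).
m = 15, n = 3
Numerator: 15 * 14 * 13
Denominator: 3! = 6
C(15, 3) = 455


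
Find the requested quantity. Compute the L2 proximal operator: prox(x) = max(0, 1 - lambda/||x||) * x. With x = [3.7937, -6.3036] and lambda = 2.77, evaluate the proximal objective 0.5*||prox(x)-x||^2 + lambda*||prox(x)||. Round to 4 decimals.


Step 1: Compute ||x||.
||x|| = 7.3571
Step 2: Compute scaling factor.
scale = max(0, 1 - 2.77/7.3571) = 0.6235
Step 3: prox(x) = [2.3654, -3.9303]
||prox(x)|| = 4.5871
Step 4: Proximal objective.
0.5*||prox-x||^2 = 3.8365
lambda*||prox|| = 12.7063
Total = 16.5428


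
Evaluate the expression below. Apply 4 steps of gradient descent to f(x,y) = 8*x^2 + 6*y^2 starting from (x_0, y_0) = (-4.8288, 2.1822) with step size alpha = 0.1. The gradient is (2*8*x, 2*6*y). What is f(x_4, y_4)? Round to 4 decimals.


Gradient descent on f(x,y) = 8*x^2 + 6*y^2.
Starting point: (-4.8288, 2.1822), alpha = 0.1
Step 1: grad_x = 2*8*-4.8288 = -77.2608, grad_y = 2*6*2.1822 = 26.1864
  x_1 = -4.8288 - 0.1*-77.2608 = 2.8973
  y_1 = 2.1822 - 0.1*26.1864 = -0.4364
Step 2: grad_x = 2*8*2.8973 = 46.3565, grad_y = 2*6*-0.4364 = -5.2373
  x_2 = 2.8973 - 0.1*46.3565 = -1.7384
  y_2 = -0.4364 - 0.1*-5.2373 = 0.0873
Step 3: grad_x = 2*8*-1.7384 = -27.8139, grad_y = 2*6*0.0873 = 1.0475
  x_3 = -1.7384 - 0.1*-27.8139 = 1.043
  y_3 = 0.0873 - 0.1*1.0475 = -0.0175
Step 4: grad_x = 2*8*1.043 = 16.6883, grad_y = 2*6*-0.0175 = -0.2095
  x_4 = 1.043 - 0.1*16.6883 = -0.6258
  y_4 = -0.0175 - 0.1*-0.2095 = 0.0035
f(-0.6258, 0.0035) = 8*(-0.6258)^2 + 6*0.0035^2 = 3.1332


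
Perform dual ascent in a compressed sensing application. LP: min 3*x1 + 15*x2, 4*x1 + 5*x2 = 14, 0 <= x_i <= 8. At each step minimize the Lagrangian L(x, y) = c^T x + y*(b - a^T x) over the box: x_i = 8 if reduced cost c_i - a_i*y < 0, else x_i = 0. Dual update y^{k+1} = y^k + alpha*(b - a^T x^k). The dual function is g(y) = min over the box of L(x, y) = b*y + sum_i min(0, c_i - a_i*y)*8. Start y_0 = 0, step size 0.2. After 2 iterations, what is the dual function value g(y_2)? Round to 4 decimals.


Dual ascent for LP: min 3*x1 + 15*x2, 4*x1 + 5*x2 = 14, 0 <= x_i <= 8
Step 1: y^k = 0.0, reduced costs: (3.0, 15.0)
  x^k = (0.0, 0.0), subgradient = b - a^T x = 14.0
  y^{k+1} = 0.0 + 0.2*14.0 = 2.8
Step 2: y^k = 2.8, reduced costs: (-8.2, 1.0)
  x^k = (8.0, 0.0), subgradient = b - a^T x = -18.0
  y^{k+1} = 2.8 + 0.2*-18.0 = -0.8
Dual objective at y_2 = -0.8: reduced costs (6.2, 19.0), box minimizer x = (0.0, 0.0)
g(y_2) = b*y + (c1 - a1*y)*x1 + (c2 - a2*y)*x2 = 14*(-0.8) + 6.2*0.0 + 19.0*0.0 = -11.2 + 0.0 + 0.0 = -11.2


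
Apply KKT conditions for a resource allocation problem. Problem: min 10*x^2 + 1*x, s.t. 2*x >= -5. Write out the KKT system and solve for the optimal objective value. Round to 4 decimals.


Step 1: Try lambda = 0 (constraint inactive).
Stationarity: 2*10*x + 1 = 0
x* = -1/(2*10) = -0.05
Check constraint: 2*-0.05 = -0.1 >= -5 -- satisfied.
Step 2: Compute optimal value.
f(x*) = 10*(-0.05)^2 + 1*(-0.05) = -0.025


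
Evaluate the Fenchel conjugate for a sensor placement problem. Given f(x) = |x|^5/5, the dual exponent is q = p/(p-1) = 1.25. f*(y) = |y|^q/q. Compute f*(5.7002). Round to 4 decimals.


The conjugate exponent q satisfies 1/p + 1/q = 1.
p = 5, so q = 5/(5 - 1) = 1.25
|y|^q = 5.7002^1.25 = 8.8077
f*(5.7002) = 8.8077 / 1.25 = 7.0462


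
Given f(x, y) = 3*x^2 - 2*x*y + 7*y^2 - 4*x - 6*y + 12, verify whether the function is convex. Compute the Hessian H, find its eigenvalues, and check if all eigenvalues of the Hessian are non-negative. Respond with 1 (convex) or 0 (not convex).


The Hessian of f(x,y) = 3*x^2 - 2*x*y + 7*y^2 - 4*x - 6*y + 12 is:
H = [[6, -2], [-2, 14]]
Trace = 6 + 14 = 20
Determinant = 6*14 - (-2)^2 = 80
Discriminant = (20)^2 - 4*80 = 80.0
Eigenvalues: lambda_1 = 5.5279, lambda_2 = 14.4721
The function is convex.

1


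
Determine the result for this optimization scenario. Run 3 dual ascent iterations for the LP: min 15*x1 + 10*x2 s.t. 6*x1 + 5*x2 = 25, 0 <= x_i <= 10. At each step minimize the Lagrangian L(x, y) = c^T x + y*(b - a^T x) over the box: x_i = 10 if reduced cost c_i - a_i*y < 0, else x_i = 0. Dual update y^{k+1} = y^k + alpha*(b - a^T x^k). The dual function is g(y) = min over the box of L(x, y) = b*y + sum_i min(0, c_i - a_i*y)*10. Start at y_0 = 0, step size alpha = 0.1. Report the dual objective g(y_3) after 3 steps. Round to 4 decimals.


Dual ascent for LP: min 15*x1 + 10*x2, 6*x1 + 5*x2 = 25, 0 <= x_i <= 10
Step 1: y^k = 0.0, reduced costs: (15.0, 10.0)
  x^k = (0.0, 0.0), subgradient = b - a^T x = 25.0
  y^{k+1} = 0.0 + 0.1*25.0 = 2.5
Step 2: y^k = 2.5, reduced costs: (0.0, -2.5)
  x^k = (0.0, 10.0), subgradient = b - a^T x = -25.0
  y^{k+1} = 2.5 + 0.1*-25.0 = 0.0
Step 3: y^k = 0.0, reduced costs: (15.0, 10.0)
  x^k = (0.0, 0.0), subgradient = b - a^T x = 25.0
  y^{k+1} = 0.0 + 0.1*25.0 = 2.5
Dual objective at y_3 = 2.5: reduced costs (0.0, -2.5), box minimizer x = (0.0, 10.0)
g(y_3) = b*y + (c1 - a1*y)*x1 + (c2 - a2*y)*x2 = 25*2.5 + 0.0*0.0 + (-2.5)*10.0 = 62.5 + 0.0 - 25.0 = 37.5


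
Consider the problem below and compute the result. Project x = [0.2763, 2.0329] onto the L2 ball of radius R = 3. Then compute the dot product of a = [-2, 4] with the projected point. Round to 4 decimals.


Step 1: Compute ||x|| (intermediates to 6 decimals).
||x|| = sqrt(0.2763^2 + 2.0329^2) = 2.051591
Step 2: Project.
Since ||x|| <= R, proj = x (no scaling needed).
proj(x) = [0.2763, 2.0329]
Step 3: Dot product.
a^T * proj(x) = -2*0.2763 + 4*2.0329 = 7.579


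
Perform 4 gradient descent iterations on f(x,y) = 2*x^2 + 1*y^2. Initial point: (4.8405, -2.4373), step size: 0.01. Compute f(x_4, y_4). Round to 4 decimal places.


Gradient descent on f(x,y) = 2*x^2 + 1*y^2.
Starting point: (4.8405, -2.4373), alpha = 0.01
Step 1: grad_x = 2*2*4.8405 = 19.362, grad_y = 2*1*-2.4373 = -4.8746
  x_1 = 4.8405 - 0.01*19.362 = 4.6469
  y_1 = -2.4373 - 0.01*-4.8746 = -2.3886
Step 2: grad_x = 2*2*4.6469 = 18.5875, grad_y = 2*1*-2.3886 = -4.7771
  x_2 = 4.6469 - 0.01*18.5875 = 4.461
  y_2 = -2.3886 - 0.01*-4.7771 = -2.3408
Step 3: grad_x = 2*2*4.461 = 17.844, grad_y = 2*1*-2.3408 = -4.6816
  x_3 = 4.461 - 0.01*17.844 = 4.2826
  y_3 = -2.3408 - 0.01*-4.6816 = -2.294
Step 4: grad_x = 2*2*4.2826 = 17.1303, grad_y = 2*1*-2.294 = -4.5879
  x_4 = 4.2826 - 0.01*17.1303 = 4.1113
  y_4 = -2.294 - 0.01*-4.5879 = -2.2481
f(4.1113, -2.2481) = 2*4.1113^2 + 1*(-2.2481)^2 = 38.8589


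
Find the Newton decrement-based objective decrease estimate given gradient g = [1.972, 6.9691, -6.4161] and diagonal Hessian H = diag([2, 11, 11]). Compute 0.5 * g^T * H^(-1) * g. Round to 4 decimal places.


Step 1: H is diagonal, so H^(-1) * g = [0.986, 0.6336, -0.5833].
Step 2: g^T H^(-1) g = sum_i g_i^2 / H_ii
  = (1.972)^2/2 + (6.9691)^2/11 + (-6.4161)^2/11
  = 1.9444 + 4.4153 + 3.7424 = 10.1021
Step 3: Objective decrease = 0.5 * g^T H^(-1) g = 5.051


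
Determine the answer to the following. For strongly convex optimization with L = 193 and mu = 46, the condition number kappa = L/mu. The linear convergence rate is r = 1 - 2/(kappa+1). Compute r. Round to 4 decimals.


Step 1: Compute the condition number.
kappa = L/mu = 193/46 = 4.1957
Step 2: Compute the convergence rate.
r = 1 - 2/(kappa + 1) = 1 - 2*mu/(L + mu) = (L - mu)/(L + mu) = 147/239 = 0.6151


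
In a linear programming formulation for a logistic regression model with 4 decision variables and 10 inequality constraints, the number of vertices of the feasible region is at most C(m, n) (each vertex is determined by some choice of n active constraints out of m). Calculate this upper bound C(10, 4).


Each vertex corresponds to some choice of n active constraints out of m, so the number of vertices is at most C(m, n) = m! / (n!(m-n)!).
m = 10, n = 4
Numerator: 10 * 9 * 8 * 7
Denominator: 4! = 24
C(10, 4) = 210


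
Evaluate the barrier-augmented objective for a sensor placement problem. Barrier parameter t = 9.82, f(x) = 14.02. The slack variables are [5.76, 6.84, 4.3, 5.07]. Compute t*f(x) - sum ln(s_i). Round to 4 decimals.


Step 1: Compute log-barrier.
ln values: [1.7509, 1.9228, 1.4586, 1.6233]
phi = -(1.7509 + 1.9228 + 1.4586 + 1.6233) = -6.7557
Step 2: Compute augmented objective.
t*f(x) = 9.82*14.02 = 137.6764
Total = 137.6764 - 6.7557 = 130.9207


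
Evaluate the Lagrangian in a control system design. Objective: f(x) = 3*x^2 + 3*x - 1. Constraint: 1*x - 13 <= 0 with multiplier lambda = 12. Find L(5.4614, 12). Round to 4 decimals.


Step 1: Evaluate f(x).
f(5.4614) = 3*5.4614^2 + 3*5.4614 - 1 = 104.8649
Step 2: Evaluate g(x).
g(5.4614) = 1*5.4614 - 13 = -7.5386
Step 3: Compute Lagrangian.
L = 104.8649 + 12*-7.5386 = 14.4017


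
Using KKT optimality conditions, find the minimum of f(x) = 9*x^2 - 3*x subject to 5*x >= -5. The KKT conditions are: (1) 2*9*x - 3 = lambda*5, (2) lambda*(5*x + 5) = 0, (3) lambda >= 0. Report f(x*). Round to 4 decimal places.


Step 1: Try lambda = 0 (constraint inactive).
Stationarity: 2*9*x - 3 = 0
x* = 3/(2*9) = 1/6 = 0.1667 (rounded; the exact value 1/6 is used below)
Check constraint: 5*0.1667 = 0.8335 >= -5 -- satisfied.
Step 2: Compute optimal value.
f(x*) = 9*(1/6)^2 - 3*(1/6) = -0.25


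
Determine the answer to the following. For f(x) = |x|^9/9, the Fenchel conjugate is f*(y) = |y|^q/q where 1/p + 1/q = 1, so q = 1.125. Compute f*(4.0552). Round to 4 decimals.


The conjugate exponent q satisfies 1/p + 1/q = 1.
p = 9, so q = 9/(9 - 1) = 1.125
|y|^q = 4.0552^1.125 = 4.8307
f*(4.0552) = 4.8307 / 1.125 = 4.294


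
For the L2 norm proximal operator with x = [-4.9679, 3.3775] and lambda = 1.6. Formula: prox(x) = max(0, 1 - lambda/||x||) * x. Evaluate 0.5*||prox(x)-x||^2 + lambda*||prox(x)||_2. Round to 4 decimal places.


Step 1: Compute ||x||.
||x|| = 6.0073
Step 2: Compute scaling factor.
scale = max(0, 1 - 1.6/6.0073) = 0.7337
Step 3: prox(x) = [-3.6447, 2.4779]
||prox(x)|| = 4.4073
Step 4: Proximal objective.
0.5*||prox-x||^2 = 1.28
lambda*||prox|| = 7.0517
Total = 8.3317


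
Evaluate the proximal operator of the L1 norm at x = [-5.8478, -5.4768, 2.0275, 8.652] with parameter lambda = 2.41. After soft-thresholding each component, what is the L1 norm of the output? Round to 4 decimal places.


Soft-thresholding with lambda = 2.41:
prox(-5.8478) = sign(-5.8478)*max(|-5.8478| - 2.41, 0) = -3.4378
prox(-5.4768) = sign(-5.4768)*max(|-5.4768| - 2.41, 0) = -3.0668
prox(2.0275) = sign(2.0275)*max(|2.0275| - 2.41, 0) = 0.0
prox(8.652) = sign(8.652)*max(|8.652| - 2.41, 0) = 6.242
prox(x) = [-3.4378, -3.0668, 0.0, 6.242]
||prox(x)||_1 = 3.4378 + 3.0668 + 0.0 + 6.242 = 12.7466


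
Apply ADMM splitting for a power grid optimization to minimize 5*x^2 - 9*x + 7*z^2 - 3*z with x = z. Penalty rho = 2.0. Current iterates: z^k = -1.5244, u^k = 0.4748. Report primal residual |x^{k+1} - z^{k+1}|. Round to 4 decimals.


ADMM iteration with rho = 2.0, z^k = -1.5244, u^k = 0.4748
Step 1: x-update.
Minimize 5*x^2 - 9*x + (2.0/2)*(x + 1.5244 + 0.4748)^2
FOC: (2*5 + 2.0)*x = 9 + 2.0*(-1.5244 - 0.4748)
x^{k+1} = 0.4168
Step 2: z-update.
Minimize 7*z^2 - 3*z + (2.0/2)*(0.4168 - z + 0.4748)^2
FOC: (2*7 + 2.0)*z = 3 + 2.0*(0.4168 + 0.4748)
z^{k+1} = 0.299
Step 3: u-update.
u^{k+1} = 0.4748 + 0.4168 - 0.299 = 0.5927
Step 4: Primal residual = |0.4168 - 0.299| = 0.1179


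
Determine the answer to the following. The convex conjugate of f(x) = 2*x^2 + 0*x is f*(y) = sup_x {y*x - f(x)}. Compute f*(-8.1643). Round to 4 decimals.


f*(y) = sup_x {y*x - a*x^2 - b*x} = sup_x {(y-b)*x - a*x^2}
FOC: (y - b) - 2a*x = 0 => x* = (y - b)/(2a)
x* = (-8.1643 - 0)/(2*2) = -2.0411
f*(-8.1643) = (y-b)^2/(4a) = (-8.1643 - 0)^2/(4*2)
= 66.6558/8 = 8.332


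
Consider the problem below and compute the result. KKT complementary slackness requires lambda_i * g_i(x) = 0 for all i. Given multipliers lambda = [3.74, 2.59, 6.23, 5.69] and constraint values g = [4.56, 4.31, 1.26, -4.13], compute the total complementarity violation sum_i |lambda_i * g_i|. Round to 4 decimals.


KKT complementary slackness check:
lambda_1 * g_1 = 3.74 * 4.56 = 17.0544
lambda_2 * g_2 = 2.59 * 4.31 = 11.1629
lambda_3 * g_3 = 6.23 * 1.26 = 7.8498
lambda_4 * g_4 = 5.69 * -4.13 = -23.4997
Total violation = 17.0544 + 11.1629 + 7.8498 + 23.4997 = 59.5668


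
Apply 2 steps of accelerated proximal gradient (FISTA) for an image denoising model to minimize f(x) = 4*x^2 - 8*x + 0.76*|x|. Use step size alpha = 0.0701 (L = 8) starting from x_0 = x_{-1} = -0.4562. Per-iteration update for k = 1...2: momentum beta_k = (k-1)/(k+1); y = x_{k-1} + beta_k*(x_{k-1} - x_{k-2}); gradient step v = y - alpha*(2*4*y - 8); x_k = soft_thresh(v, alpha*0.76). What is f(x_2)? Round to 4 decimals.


FISTA on f(x) = 4*x^2 - 8*x + 0.76*|x|
L = 8, alpha = 0.0701
Iteration 1: beta = 0.0, y = -0.4562 + 0.0*(-0.4562 + 0.4562) = -0.4562
  grad(y) = -11.6496, v = y - alpha*grad = 0.3604
  prox(v) = soft_thresh(0.3604, 0.0533) = 0.3072
Iteration 2: beta = 0.3333, y = 0.3072 + 0.3333*(0.3072 + 0.4562) = 0.5616
  grad(y) = -3.5071, v = y - alpha*grad = 0.8075
  prox(v) = soft_thresh(0.8075, 0.0533) = 0.7542
f(x_2) = 4*0.7542^2 - 8*0.7542 + 0.76*|0.7542| = -3.1851


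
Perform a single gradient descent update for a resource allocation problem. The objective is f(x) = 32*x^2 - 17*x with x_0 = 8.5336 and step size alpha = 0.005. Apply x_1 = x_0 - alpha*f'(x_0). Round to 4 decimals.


We compute the gradient at x_0 and apply the update.
f'(x) = 64*x - 17
f'(8.5336) = 64*8.5336 - 17 = 529.1504
x_1 = 8.5336 - 0.005*529.1504 = 5.8878


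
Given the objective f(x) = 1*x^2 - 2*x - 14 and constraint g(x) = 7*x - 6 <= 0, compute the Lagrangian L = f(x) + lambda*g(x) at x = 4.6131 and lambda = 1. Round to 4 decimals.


Step 1: Evaluate f(x).
f(4.6131) = 1*4.6131^2 - 2*4.6131 - 14 = -1.9455
Step 2: Evaluate g(x).
g(4.6131) = 7*4.6131 - 6 = 26.2917
Step 3: Compute Lagrangian.
L = -1.9455 + 1*26.2917 = 24.3462


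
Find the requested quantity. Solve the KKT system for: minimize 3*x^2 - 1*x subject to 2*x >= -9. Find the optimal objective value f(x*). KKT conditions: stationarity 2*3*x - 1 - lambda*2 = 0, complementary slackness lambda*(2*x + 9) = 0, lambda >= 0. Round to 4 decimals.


Step 1: Try lambda = 0 (constraint inactive).
Stationarity: 2*3*x - 1 = 0
x* = 1/(2*3) = 1/6 = 0.1667 (rounded; the exact value 1/6 is used below)
Check constraint: 2*0.1667 = 0.3334 >= -9 -- satisfied.
Step 2: Compute optimal value.
f(x*) = 3*(1/6)^2 - 1*(1/6) = -0.0833


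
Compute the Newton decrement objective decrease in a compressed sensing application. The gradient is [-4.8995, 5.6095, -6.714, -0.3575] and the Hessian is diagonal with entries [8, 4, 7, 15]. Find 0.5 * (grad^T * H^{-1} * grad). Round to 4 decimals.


Step 1: H is diagonal, so H^(-1) * g = [-0.6124, 1.4024, -0.9591, -0.0238].
Step 2: g^T H^(-1) g = sum_i g_i^2 / H_ii
  = (-4.8995)^2/8 + (5.6095)^2/4 + (-6.714)^2/7 + (-0.3575)^2/15
  = 3.0006 + 7.8666 + 6.4397 + 0.0085 = 17.3155
Step 3: Objective decrease = 0.5 * g^T H^(-1) g = 8.6577


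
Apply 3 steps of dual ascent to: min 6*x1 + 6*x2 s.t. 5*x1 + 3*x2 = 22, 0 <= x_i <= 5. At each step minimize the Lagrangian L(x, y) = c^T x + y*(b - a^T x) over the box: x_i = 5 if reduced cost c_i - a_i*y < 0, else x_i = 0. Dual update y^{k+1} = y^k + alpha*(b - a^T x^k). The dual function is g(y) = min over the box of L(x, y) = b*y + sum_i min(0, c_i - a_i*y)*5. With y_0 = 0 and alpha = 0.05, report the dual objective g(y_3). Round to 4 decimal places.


Dual ascent for LP: min 6*x1 + 6*x2, 5*x1 + 3*x2 = 22, 0 <= x_i <= 5
Step 1: y^k = 0.0, reduced costs: (6.0, 6.0)
  x^k = (0.0, 0.0), subgradient = b - a^T x = 22.0
  y^{k+1} = 0.0 + 0.05*22.0 = 1.1
Step 2: y^k = 1.1, reduced costs: (0.5, 2.7)
  x^k = (0.0, 0.0), subgradient = b - a^T x = 22.0
  y^{k+1} = 1.1 + 0.05*22.0 = 2.2
Step 3: y^k = 2.2, reduced costs: (-5.0, -0.6)
  x^k = (5.0, 5.0), subgradient = b - a^T x = -18.0
  y^{k+1} = 2.2 + 0.05*-18.0 = 1.3
Dual objective at y_3 = 1.3: reduced costs (-0.5, 2.1), box minimizer x = (5.0, 0.0)
g(y_3) = b*y + (c1 - a1*y)*x1 + (c2 - a2*y)*x2 = 22*1.3 + (-0.5)*5.0 + 2.1*0.0 = 28.6 - 2.5 + 0.0 = 26.1


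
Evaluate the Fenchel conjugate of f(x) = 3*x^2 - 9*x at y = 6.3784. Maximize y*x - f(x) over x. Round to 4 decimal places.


f*(y) = sup_x {y*x - a*x^2 - b*x} = sup_x {(y-b)*x - a*x^2}
FOC: (y - b) - 2a*x = 0 => x* = (y - b)/(2a)
x* = (6.3784 + 9)/(2*3) = 2.5631
f*(6.3784) = (y-b)^2/(4a) = (6.3784 + 9)^2/(4*3)
= 236.4952/12 = 19.7079


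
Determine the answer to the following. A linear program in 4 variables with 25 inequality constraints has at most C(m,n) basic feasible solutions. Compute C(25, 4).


Each vertex corresponds to some choice of n active constraints out of m, so the number of vertices is at most C(m, n) = m! / (n!(m-n)!).
m = 25, n = 4
Numerator: 25 * 24 * 23 * 22
Denominator: 4! = 24
C(25, 4) = 12650


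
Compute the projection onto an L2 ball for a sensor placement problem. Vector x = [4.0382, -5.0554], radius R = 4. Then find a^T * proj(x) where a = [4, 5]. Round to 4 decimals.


Step 1: Compute ||x|| (intermediates to 6 decimals).
||x|| = sqrt(4.0382^2 + (-5.0554)^2) = 6.470249
Step 2: Project.
Since ||x|| > R, scale = R/||x|| = 4/6.470249 = 0.618214, proj(x) = scale * x
proj(x) = [2.496472, -3.125319]
Step 3: Dot product.
a^T * proj(x) = 4*2.496472 + 5*(-3.125319) = -5.6407


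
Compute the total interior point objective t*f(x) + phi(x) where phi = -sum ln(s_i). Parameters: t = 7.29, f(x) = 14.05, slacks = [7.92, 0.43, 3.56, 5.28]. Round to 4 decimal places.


Step 1: Compute log-barrier.
ln values: [2.0694, -0.844, 1.2698, 1.6639]
phi = -(2.0694 - 0.844 + 1.2698 + 1.6639) = -4.1591
Step 2: Compute augmented objective.
t*f(x) = 7.29*14.05 = 102.4245
Total = 102.4245 - 4.1591 = 98.2654


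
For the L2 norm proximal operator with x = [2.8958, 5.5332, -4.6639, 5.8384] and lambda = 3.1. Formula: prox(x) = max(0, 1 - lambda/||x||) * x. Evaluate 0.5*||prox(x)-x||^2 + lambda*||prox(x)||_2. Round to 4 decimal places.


Step 1: Compute ||x||.
||x|| = 9.7386
Step 2: Compute scaling factor.
scale = max(0, 1 - 3.1/9.7386) = 0.6817
Step 3: prox(x) = [1.974, 3.7719, -3.1793, 3.9799]
||prox(x)|| = 6.6386
Step 4: Proximal objective.
0.5*||prox-x||^2 = 4.805
lambda*||prox|| = 20.5797
Total = 25.3847
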